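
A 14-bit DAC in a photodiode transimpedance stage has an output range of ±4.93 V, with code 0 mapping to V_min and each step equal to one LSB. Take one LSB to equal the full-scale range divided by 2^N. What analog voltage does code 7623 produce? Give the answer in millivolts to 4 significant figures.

-342.4 mV

Full-scale range = 4.93 V − (-4.93 V) = 9.86 V. LSB = 9.86 V / 2^14.
V_out = -4.93 + 7623 × (9.86/16384) V
      = -4.93 + 4.58757 = -0.342428 V.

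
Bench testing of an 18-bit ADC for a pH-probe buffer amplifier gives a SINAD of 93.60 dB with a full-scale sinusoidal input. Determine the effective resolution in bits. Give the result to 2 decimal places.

15.26 bits

ENOB = (SINAD − 1.76) / 6.02 = (93.60 − 1.76) / 6.02 = 91.84 / 6.02 = 15.2558.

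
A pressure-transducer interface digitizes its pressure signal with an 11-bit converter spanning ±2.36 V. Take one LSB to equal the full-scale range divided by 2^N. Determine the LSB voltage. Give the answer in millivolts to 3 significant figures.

2.30 mV

Span: 2.36 V − (-2.36 V) = 4.72 V.
2^11 = 2048 levels.
Step size = 4.72/2048 V = 2.30 mV.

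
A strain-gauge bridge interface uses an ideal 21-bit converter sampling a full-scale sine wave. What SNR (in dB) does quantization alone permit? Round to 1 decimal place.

128.2 dB

SNR = 6.02·21 + 1.76 = 128.18 dB.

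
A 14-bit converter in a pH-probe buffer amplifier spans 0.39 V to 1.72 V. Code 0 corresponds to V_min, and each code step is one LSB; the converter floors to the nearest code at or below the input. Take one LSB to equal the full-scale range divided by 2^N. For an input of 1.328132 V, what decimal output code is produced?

Full-scale range = 1.72 V − (0.39 V) = 1.33 V. LSB = 1.33 V / 2^14 ≈ 81.18 µV.
code = ⌊(V_in − V_min)/LSB⌋ = ⌊(V_in − V_min) × 2^14 / range⌋
     = ⌊(1.328132 − (0.39)) × 16384 / 1.33⌋ = ⌊0.938132 × 16384/1.33⌋
     = ⌊11556.658⌋ = 11556.

11556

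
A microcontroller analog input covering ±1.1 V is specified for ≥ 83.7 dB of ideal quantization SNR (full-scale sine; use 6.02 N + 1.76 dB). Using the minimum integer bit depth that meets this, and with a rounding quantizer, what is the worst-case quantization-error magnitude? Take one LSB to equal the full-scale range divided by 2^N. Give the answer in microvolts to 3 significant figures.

The full-scale span is 1.1 − (-1.1) = 2.2 V.
Solving 6.02 N ≥ 83.7 − 1.76: N ≥ 13.611. Round up → N = 14.
Step size = 2.2/16384 V = 134.28 µV.
Max error for round-to-nearest is LSB/2 = 67.1 µV.

67.1 µV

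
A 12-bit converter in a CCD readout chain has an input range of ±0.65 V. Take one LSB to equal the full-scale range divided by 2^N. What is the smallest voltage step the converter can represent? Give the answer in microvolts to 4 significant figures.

317.4 µV

Range = 0.65 − (-0.65) = 1.3 V.
There are 2^12 = 4096 steps.
One LSB is 1.3 V / 4096 = 317.4 µV.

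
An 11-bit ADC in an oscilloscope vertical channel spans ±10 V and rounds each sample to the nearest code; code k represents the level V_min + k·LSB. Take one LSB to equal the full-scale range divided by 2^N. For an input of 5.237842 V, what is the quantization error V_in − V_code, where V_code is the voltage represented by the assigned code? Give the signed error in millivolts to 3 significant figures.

+3.47 mV

Span: 10 V − (-10 V) = 20 V. LSB = 20 V / 2^11 ≈ 9.766 mV.
(V_in − V_min)/LSB = (5.237842 − (-10)) × 2048/20 = 1560.3550 → nearest code k = 1560.
V_code = V_min + k × range/2^11 = -10 + 1560 × 20/2048 = 5.234375000 V.
V_in − V_code = 5.237842 − (5.234375000) = +3.47 mV.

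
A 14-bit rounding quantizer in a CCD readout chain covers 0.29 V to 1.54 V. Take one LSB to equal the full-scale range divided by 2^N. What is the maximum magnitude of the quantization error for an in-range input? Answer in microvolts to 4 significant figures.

38.15 µV

The full-scale span is 1.54 − (0.29) = 1.25 V.
LSB = 1.25 V ÷ 2^14 = 1.25/16384 V = 76.2939 µV.
A rounding quantizer has |error| ≤ LSB/2 = 38.15 µV.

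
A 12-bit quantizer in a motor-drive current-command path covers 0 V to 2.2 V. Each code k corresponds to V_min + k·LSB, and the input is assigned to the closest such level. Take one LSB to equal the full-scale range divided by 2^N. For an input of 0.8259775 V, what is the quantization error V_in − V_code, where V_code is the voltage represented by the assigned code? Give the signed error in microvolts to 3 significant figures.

Span = 2.2 V. LSB = 2.2 V / 2^12 ≈ 0.5371 mV.
(0.8259775 − (0)) / LSB = 0.8259775 × 4096/2.2 = 1537.8199. Nearest integer: k = 1538.
Reconstructed level: 0 + 1538 × 2.2/4096 V = 0.8260742188 V.
e = 0.8259775 − (0.8260742188) = −96.7 µV.

−96.7 µV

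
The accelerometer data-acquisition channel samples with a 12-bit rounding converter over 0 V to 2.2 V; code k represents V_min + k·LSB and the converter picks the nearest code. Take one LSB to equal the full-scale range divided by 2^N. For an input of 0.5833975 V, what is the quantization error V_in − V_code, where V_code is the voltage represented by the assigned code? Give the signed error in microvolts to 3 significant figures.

+96.7 µV

V_FS = 2.2 V. LSB = 2.2 V / 2^12 ≈ 0.5371 mV.
(0.5833975 − (0)) / LSB = 0.5833975 × 4096/2.2 = 1086.1801. Nearest integer: k = 1086.
V_code = 0 + (1086/4096) × 2.2 = 0.5833007813 V.
e = 0.5833975 − (0.5833007813) = +96.7 µV.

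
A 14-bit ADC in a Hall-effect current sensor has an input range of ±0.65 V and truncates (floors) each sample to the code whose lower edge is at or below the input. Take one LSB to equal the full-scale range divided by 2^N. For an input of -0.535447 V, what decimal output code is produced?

Span: 0.65 V − (-0.65 V) = 1.3 V. LSB = 1.3 V / 2^14 ≈ 79.35 µV.
V_in − V_min = -0.535447 − (-0.65) = 0.114553 V.
Divide by LSB: 0.114553 × 16384/1.3 = 1443.7203.
Truncating gives code 1443.

1443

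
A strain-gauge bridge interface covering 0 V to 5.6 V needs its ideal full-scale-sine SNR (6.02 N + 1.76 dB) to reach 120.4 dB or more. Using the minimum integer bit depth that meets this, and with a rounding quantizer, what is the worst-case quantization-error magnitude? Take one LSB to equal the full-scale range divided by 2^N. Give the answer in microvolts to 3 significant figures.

2.67 µV

Full-scale range = 5.6 V.
N ≥ (120.4 − 1.76)/6.02 = 19.708 → N_min = 20.
LSB = 5.6 V ÷ 2^20 = 5.6/1048576 V = 5.3406 µV.
Half an LSB is 2.67 µV.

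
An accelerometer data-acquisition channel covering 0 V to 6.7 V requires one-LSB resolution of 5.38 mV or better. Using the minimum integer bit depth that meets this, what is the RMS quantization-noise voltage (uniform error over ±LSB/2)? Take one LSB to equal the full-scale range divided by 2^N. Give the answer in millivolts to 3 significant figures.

V_FS = 6.7 V.
Need 2^N ≥ 6.7 V / 5.38 mV = 1245 → N_min = 11.
One LSB is 6.7 V / 2048 = 3.2715 mV.
σ_q = LSB/√12 = 3.2715 mV/3.4641 = 0.944 mV.

0.944 mV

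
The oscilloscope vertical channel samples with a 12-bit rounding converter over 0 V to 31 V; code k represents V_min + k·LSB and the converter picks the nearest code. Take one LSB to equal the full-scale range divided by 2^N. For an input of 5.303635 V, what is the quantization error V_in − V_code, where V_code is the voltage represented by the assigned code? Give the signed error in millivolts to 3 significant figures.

Range is 31 V. LSB = 31 V / 2^12 ≈ 7.568 mV.
(V_in − V_min)/LSB = (5.303635 − (0)) × 4096/31 = 700.7642 → nearest code k = 701.
V_code = V_min + k × range/2^12 = 0 + 701 × 31/4096 = 5.305419922 V.
e = 5.303635 − (5.305419922) = −1.78 mV.

−1.78 mV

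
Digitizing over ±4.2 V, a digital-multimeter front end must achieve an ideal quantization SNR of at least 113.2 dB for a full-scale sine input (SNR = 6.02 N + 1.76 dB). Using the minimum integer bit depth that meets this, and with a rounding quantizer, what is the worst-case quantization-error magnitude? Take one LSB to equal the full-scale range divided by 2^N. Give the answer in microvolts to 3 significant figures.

8.01 µV

The full-scale span is 4.2 − (-4.2) = 8.4 V.
N ≥ (113.2 − 1.76)/6.02 = 18.512 → N_min = 19.
LSB = 8.4 V ÷ 2^19 = 8.4/524288 V = 16.022 µV.
Max error for round-to-nearest is LSB/2 = 8.01 µV.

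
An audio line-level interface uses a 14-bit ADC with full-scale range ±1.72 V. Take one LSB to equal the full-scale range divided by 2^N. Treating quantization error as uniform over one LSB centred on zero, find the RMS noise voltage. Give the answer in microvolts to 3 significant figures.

60.6 µV

The full-scale span is 1.72 − (-1.72) = 3.44 V.
LSB = 3.44 V / 2^14 = 209.96 µV.
For a uniform distribution on [−LSB/2, +LSB/2], V_rms = LSB/√12 = 209.96 µV/3.4641 = 60.6 µV.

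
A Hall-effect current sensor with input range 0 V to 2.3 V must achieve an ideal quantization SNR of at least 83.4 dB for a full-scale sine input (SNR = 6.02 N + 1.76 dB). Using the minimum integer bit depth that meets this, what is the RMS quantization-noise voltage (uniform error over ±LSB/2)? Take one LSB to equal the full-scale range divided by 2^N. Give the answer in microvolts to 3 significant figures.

Span = 2.3 V.
Required N = ⌈(83.4 − 1.76)/6.02⌉ = ⌈13.561⌉ = 14.
Step size = 2.3/16384 V = 140.38 µV.
σ_q = LSB/√12 = 140.38 µV/3.4641 = 40.5 µV.

40.5 µV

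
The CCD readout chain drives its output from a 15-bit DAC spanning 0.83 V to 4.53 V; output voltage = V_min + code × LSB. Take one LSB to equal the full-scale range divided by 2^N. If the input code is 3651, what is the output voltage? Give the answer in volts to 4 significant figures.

Range = 4.53 − (0.83) = 3.7 V. LSB = 3.7 V / 2^15.
V_out = V_min + code × LSB = 0.83 V + 3651 × 3.7 V / 32768
      = 0.83 V + 0.412253 V = 1.24225 V.

1.242 V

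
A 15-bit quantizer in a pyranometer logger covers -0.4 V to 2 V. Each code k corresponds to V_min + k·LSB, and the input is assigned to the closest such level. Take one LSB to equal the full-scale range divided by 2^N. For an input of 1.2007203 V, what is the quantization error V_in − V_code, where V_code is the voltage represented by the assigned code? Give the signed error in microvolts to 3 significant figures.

+12.3 µV

Range = 2 − (-0.4) = 2.4 V. LSB = 2.4 V / 2^15 ≈ 73.24 µV.
Position in LSBs: (1.2007203 − (-0.4)) × 32768/2.4 = 21855.1678; rounding gives k = 21855.
Reconstructed level: -0.4 + 21855 × 2.4/32768 V = 1.2007080078 V.
V_in − V_code = 1.2007203 − (1.2007080078) = +12.3 µV.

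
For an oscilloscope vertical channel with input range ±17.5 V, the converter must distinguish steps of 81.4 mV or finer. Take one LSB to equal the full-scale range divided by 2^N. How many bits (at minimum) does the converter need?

9 bits

Span: 17.5 V − (-17.5 V) = 35 V.
35 V / 81.4 mV = 430.0. Since 2^8 = 256 and 2^9 = 512, N = 9.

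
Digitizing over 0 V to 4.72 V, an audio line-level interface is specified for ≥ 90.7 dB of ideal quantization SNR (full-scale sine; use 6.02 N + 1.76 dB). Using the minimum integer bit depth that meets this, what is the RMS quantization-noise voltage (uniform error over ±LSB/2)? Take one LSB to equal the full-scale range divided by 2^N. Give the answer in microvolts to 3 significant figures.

41.6 µV

Range is 4.72 V.
N ≥ (90.7 − 1.76)/6.02 = 14.774 → N_min = 15.
Step size = 4.72/32768 V = 144.04 µV.
V_rms = LSB/√12 = 41.6 µV.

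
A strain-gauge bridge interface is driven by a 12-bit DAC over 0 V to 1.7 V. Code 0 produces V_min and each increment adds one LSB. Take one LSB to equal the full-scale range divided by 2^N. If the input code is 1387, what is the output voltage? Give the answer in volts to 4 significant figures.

Range is 1.7 V. LSB = 1.7 V / 2^12.
V_out = V_min + code × LSB = 0 V + 1387 × 1.7 V / 4096
      = 0 + 0.575659 = 0.575659 V.

0.5757 V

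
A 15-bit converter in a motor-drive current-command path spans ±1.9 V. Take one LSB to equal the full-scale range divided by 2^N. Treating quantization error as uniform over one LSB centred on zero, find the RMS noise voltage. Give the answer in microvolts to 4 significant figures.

Full-scale range = 1.9 V − (-1.9 V) = 3.8 V.
LSB = 3.8 V / 2^15 = 115.967 µV.
For a uniform distribution on [−LSB/2, +LSB/2], V_rms = LSB/√12 = 115.967 µV/3.4641 = 33.48 µV.

33.48 µV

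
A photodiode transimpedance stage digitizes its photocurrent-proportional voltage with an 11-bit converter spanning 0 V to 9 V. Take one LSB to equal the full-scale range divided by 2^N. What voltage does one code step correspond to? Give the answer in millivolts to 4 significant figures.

4.395 mV

Full-scale range = 9 V.
Number of codes = 2^11 = 2048.
LSB = 9 V ÷ 2^11 = 9/2048 V = 4.395 mV.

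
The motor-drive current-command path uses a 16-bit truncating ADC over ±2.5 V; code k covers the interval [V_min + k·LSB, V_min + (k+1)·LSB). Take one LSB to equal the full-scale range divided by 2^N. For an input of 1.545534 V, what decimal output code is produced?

53025

The full-scale span is 2.5 − (-2.5) = 5 V. LSB = 5 V / 2^16 ≈ 76.29 µV.
code = ⌊(V_in − V_min)/LSB⌋ = ⌊(V_in − V_min) × 2^16 / range⌋
     = ⌊(1.545534 − (-2.5)) × 65536 / 5⌋ = ⌊4.045534 × 65536/5⌋
     = ⌊53025.623⌋ = 53025.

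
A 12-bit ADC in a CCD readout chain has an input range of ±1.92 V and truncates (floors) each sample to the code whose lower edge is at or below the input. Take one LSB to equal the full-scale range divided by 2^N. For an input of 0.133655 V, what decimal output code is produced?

Range = 1.92 − (-1.92) = 3.84 V. LSB = 3.84 V / 2^12 ≈ 0.9375 mV.
(V_in − V_min) × 2^12/range = (0.133655 − (-1.92)) × 4096/3.84 = 2190.565.
Floor → code = 2190.

2190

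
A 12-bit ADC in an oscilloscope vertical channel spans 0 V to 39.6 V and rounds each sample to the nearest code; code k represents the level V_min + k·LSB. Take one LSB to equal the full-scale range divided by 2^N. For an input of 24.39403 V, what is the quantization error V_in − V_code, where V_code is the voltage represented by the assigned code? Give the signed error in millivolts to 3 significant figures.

+1.74 mV

Span = 39.6 V. LSB = 39.6 V / 2^12 ≈ 9.668 mV.
(24.39403 − (0)) / LSB = 24.39403 × 4096/39.6 = 2523.1805. Nearest integer: k = 2523.
V_code = V_min + k × range/2^12 = 0 + 2523 × 39.6/4096 = 24.39228516 V.
Error = V_in − V_code = 24.39403 − (24.39228516) = +1.74 mV.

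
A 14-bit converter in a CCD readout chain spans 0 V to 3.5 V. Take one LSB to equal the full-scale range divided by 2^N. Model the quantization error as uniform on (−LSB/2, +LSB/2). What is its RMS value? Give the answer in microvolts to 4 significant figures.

61.67 µV

Range is 3.5 V.
LSB = 3.5 V / 2^14 = 213.623 µV.
σ_q = LSB/√12 = 213.623 µV/3.4641 = 61.67 µV.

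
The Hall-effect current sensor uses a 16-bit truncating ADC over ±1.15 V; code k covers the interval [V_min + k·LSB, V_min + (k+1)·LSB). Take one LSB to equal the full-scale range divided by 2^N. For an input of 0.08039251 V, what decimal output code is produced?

35058

Range = 1.15 − (-1.15) = 2.3 V. LSB = 2.3 V / 2^16 ≈ 35.10 µV.
(V_in − V_min) × 2^16/range = (0.08039251 − (-1.15)) × 65536/2.3 = 35058.697.
Floor → code = 35058.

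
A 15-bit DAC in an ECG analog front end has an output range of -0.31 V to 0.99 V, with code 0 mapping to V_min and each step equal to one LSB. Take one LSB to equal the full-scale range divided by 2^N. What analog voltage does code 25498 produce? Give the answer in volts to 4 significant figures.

0.7016 V

Range = 0.99 − (-0.31) = 1.3 V. LSB = 1.3 V / 2^15.
V_out = V_min + code × LSB = -0.31 V + 25498 × 1.3 V / 32768
      = -0.31 V + 1.01158 V = 0.701578 V.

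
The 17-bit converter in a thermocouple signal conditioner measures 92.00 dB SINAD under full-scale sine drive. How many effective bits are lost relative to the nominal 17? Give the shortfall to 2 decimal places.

2.01 bits

Effective bits = (92.00 − 1.76)/6.02 = 14.9900.
Shortfall = 17 − 14.9900 = 2.0100 bits.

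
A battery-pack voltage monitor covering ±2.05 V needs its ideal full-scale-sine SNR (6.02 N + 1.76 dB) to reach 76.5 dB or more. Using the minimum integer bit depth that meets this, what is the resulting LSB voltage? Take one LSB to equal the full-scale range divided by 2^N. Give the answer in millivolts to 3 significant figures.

0.500 mV

Range = 2.05 − (-2.05) = 4.1 V.
6.02 N + 1.76 ≥ 76.5 gives N ≥ 12.415, so the minimum integer is 13.
LSB = 4.1 V / 2^13 = 0.500 mV.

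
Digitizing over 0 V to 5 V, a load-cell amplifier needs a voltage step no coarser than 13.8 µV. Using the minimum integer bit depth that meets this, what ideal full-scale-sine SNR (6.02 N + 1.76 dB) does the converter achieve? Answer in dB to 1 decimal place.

Span = 5 V.
Need 2^N ≥ 5 V / 13.8 µV = 362300 → N_min = 19.
6.02(19) + 1.76 = 116.14 dB.

116.1 dB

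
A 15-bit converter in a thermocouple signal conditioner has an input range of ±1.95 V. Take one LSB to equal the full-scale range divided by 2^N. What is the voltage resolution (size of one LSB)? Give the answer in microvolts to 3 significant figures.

119 µV

Range = 1.95 − (-1.95) = 3.9 V.
2^15 = 32768 levels.
LSB = 3.9 V ÷ 2^15 = 3.9/32768 V = 119 µV.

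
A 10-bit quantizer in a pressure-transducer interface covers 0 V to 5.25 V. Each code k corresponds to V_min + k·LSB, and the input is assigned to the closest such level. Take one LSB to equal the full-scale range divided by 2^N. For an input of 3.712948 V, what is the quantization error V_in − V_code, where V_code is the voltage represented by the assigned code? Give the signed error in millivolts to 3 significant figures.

V_FS = 5.25 V. LSB = 5.25 V / 2^10 ≈ 5.127 mV.
(V_in − V_min)/LSB = (3.712948 − (0)) × 1024/5.25 = 724.2017 → nearest code k = 724.
Reconstructed level: 0 + 724 × 5.25/1024 V = 3.711914063 V.
e = 3.712948 − (3.711914063) = +1.03 mV.

+1.03 mV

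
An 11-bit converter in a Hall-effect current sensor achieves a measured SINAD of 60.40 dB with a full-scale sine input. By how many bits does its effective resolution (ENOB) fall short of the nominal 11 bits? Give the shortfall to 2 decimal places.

1.26 bits

N_eff = (60.40 − 1.76)/6.02 = 9.7409 bits.
Shortfall = 11 − 9.7409 = 1.2591 bits.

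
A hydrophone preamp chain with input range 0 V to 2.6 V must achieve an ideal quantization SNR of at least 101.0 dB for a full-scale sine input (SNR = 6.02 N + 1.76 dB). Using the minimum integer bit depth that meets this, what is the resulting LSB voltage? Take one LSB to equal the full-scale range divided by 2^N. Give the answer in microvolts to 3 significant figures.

19.8 µV

Span = 2.6 V.
N ≥ (101.0 − 1.76)/6.02 = 16.485 → N_min = 17.
LSB = 2.6 V ÷ 2^17 = 2.6/131072 V = 19.8 µV.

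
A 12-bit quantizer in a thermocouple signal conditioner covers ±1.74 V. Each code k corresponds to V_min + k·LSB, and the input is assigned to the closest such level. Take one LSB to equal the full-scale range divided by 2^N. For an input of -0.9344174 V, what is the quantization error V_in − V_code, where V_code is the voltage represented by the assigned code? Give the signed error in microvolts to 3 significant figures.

The full-scale span is 1.74 − (-1.74) = 3.48 V. LSB = 3.48 V / 2^12 ≈ 0.8496 mV.
Position in LSBs: (-0.9344174 − (-1.74)) × 4096/3.48 = 948.1800; rounding gives k = 948.
Reconstructed level: -1.74 + 948 × 3.48/4096 V = -0.9345703125 V.
Error = V_in − V_code = -0.9344174 − (-0.9345703125) = +153 µV.

+153 µV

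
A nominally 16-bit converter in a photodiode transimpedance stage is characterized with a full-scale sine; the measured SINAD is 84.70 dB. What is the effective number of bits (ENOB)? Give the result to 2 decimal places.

13.78 bits

ENOB = (SINAD − 1.76) / 6.02 = (84.70 − 1.76) / 6.02 = 82.94 / 6.02 = 13.7774.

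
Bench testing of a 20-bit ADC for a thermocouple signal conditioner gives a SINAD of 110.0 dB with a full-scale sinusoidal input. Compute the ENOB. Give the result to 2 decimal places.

Inverting SNR = 6.02 N + 1.76: N_eff = (110.0 − 1.76)/6.02 = 17.9801.

17.98 bits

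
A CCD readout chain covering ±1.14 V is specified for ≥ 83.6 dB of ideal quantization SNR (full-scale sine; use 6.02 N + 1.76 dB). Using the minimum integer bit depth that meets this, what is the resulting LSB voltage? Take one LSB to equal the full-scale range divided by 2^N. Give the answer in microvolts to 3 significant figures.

Range = 1.14 − (-1.14) = 2.28 V.
N ≥ (83.6 − 1.76)/6.02 = 13.595 → N_min = 14.
One LSB is 2.28 V / 16384 = 139 µV.

139 µV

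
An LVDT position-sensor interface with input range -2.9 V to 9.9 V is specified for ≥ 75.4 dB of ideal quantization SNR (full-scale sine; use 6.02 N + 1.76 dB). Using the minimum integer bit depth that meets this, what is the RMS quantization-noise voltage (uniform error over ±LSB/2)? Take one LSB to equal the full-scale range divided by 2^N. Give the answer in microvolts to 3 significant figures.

Full-scale range = 9.9 V − (-2.9 V) = 12.8 V.
N ≥ (75.4 − 1.76)/6.02 = 12.233 → N_min = 13.
Step size = 12.8/8192 V = 1.5625 mV.
V_rms = LSB/√12 = 451 µV.

451 µV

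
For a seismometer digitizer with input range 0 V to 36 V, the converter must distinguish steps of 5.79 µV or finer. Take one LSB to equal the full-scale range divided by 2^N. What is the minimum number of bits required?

Span = 36 V.
Levels needed ≥ 36/5.79 µV = 6.218e6. 2^23 = 8388608 suffices, so N_min = 23.

23 bits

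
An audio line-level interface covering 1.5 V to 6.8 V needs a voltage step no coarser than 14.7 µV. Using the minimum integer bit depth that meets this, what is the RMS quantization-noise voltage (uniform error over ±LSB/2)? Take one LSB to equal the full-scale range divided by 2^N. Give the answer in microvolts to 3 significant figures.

2.92 µV

The full-scale span is 6.8 − (1.5) = 5.3 V.
Levels needed ≥ 5.3/14.7 µV = 360500. 2^19 = 524288 suffices, so N_min = 19.
LSB = 5.3 V / 2^19 = 10.109 µV.
V_rms = LSB/√12 = 2.92 µV.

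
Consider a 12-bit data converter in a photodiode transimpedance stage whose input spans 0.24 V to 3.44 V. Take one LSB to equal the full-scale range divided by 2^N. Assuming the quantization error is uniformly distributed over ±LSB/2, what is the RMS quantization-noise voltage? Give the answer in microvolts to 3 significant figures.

226 µV

Span: 3.44 V − (0.24 V) = 3.2 V.
One LSB is 3.2 V / 4096 = 0.78125 mV.
For a uniform distribution on [−LSB/2, +LSB/2], V_rms = LSB/√12 = 0.78125 mV/3.4641 = 226 µV.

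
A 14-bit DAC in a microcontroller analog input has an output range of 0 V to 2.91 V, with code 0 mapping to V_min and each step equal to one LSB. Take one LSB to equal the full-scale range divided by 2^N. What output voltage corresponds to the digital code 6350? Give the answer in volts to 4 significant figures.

V_FS = 2.91 V. LSB = 2.91 V / 2^14.
V_out = V_min + code × LSB = 0 V + 6350 × 2.91 V / 16384
      = 0 + 1.12784 = 1.12784 V.

1.128 V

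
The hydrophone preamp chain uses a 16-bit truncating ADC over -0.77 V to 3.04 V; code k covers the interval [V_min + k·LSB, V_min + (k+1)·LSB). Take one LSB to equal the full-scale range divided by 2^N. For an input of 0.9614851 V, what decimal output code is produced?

The full-scale span is 3.04 − (-0.77) = 3.81 V. LSB = 3.81 V / 2^16 ≈ 58.14 µV.
V_in − V_min = 0.9614851 − (-0.77) = 1.7314851 V.
Divide by LSB: 1.7314851 × 65536/3.81 = 29783.3616.
Truncating gives code 29783.

29783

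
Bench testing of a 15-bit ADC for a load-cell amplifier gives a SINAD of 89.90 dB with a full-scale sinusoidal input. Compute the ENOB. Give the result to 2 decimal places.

14.64 bits

ENOB = (89.90 − 1.76)/6.02 = 14.6412 bits.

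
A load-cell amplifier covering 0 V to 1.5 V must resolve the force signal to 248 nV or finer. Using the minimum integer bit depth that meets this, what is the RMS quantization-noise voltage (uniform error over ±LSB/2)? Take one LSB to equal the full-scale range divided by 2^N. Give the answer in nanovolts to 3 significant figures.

51.6 nV

Full-scale range = 1.5 V.
Required number of levels: 1.5/248 nV = 6.0484e6; smallest N with 2^N ≥ that is 23.
One LSB is 1.5 V / 8388608 = 178.81 nV.
RMS noise = LSB/√12 = 51.6 nV.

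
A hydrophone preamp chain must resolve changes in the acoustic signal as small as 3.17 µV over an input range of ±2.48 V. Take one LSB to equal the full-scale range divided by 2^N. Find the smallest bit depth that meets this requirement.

21 bits

The full-scale span is 2.48 − (-2.48) = 4.96 V.
Required number of levels: 4.96/3.17 µV = 1.5647e6; smallest N with 2^N ≥ that is 21.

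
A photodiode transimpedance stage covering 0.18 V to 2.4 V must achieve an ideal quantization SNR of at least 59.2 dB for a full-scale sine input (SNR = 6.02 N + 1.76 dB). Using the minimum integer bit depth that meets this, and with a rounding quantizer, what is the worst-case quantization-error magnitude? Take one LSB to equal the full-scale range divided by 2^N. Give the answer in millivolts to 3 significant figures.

1.08 mV

The full-scale span is 2.4 − (0.18) = 2.22 V.
6.02 N + 1.76 ≥ 59.2 gives N ≥ 9.542, so the minimum integer is 10.
Step size = 2.22/1024 V = 2.1680 mV.
Max error for round-to-nearest is LSB/2 = 1.08 mV.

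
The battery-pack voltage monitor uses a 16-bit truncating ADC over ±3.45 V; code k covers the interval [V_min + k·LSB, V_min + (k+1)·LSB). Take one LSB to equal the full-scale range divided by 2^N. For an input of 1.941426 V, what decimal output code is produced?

51207

Range = 3.45 − (-3.45) = 6.9 V. LSB = 6.9 V / 2^16 ≈ 105.3 µV.
(V_in − V_min) × 2^16/range = (1.941426 − (-3.45)) × 65536/6.9 = 51207.608.
Floor → code = 51207.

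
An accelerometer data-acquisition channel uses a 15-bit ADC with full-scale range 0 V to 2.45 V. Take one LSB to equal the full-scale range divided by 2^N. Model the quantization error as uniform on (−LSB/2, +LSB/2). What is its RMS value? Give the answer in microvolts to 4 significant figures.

21.58 µV

Span = 2.45 V.
LSB = 2.45 V ÷ 2^15 = 2.45/32768 V = 74.7681 µV.
RMS of a uniform error over width LSB is LSB/√12 = 21.58 µV.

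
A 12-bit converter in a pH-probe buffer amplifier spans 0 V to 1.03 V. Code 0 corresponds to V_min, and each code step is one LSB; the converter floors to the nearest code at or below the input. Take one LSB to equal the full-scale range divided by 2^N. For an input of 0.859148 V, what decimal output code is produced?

V_FS = 1.03 V. LSB = 1.03 V / 2^12 ≈ 251.5 µV.
(V_in − V_min) × 2^12/range = (0.859148 − (0)) × 4096/1.03 = 3416.573.
Floor → code = 3416.

3416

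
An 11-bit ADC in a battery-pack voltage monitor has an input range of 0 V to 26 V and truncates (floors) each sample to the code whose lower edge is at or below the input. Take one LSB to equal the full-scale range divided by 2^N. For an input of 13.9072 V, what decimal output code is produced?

V_FS = 26 V. LSB = 26 V / 2^11 ≈ 12.70 mV.
code = ⌊(V_in − V_min)/LSB⌋ = ⌊(V_in − V_min) × 2^11 / range⌋
     = ⌊(13.9072 − (0)) × 2048 / 26⌋ = ⌊13.9072 × 2048/26⌋
     = ⌊1095.459⌋ = 1095.

1095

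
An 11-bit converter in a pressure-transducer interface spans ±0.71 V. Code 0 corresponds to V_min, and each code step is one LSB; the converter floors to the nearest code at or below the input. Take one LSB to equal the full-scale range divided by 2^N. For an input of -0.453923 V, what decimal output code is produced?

369

Range = 0.71 − (-0.71) = 1.42 V. LSB = 1.42 V / 2^11 ≈ 0.6934 mV.
(V_in − V_min) × 2^11/range = (-0.453923 − (-0.71)) × 2048/1.42 = 369.328.
Floor → code = 369.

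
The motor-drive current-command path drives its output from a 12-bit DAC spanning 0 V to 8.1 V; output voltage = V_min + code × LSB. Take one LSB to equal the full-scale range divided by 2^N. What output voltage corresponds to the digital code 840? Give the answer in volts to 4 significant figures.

1.661 V

Span = 8.1 V. LSB = 8.1 V / 2^12.
V_out = 0 + 840 × (8.1/4096) V
      = 0 V + 1.66113 V = 1.66113 V.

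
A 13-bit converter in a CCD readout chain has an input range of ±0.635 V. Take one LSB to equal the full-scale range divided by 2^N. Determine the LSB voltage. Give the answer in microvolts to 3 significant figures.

Range = 0.635 − (-0.635) = 1.27 V.
Number of codes = 2^13 = 8192.
LSB = 1.27 V ÷ 2^13 = 1.27/8192 V = 155 µV.

155 µV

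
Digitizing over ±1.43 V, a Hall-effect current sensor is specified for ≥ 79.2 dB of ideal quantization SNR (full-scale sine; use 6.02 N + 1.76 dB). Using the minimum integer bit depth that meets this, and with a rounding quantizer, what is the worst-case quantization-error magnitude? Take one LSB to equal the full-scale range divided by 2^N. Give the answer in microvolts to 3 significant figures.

Span: 1.43 V − (-1.43 V) = 2.86 V.
6.02 N + 1.76 ≥ 79.2 gives N ≥ 12.864, so the minimum integer is 13.
LSB = 2.86 V ÷ 2^13 = 2.86/8192 V = 349.12 µV.
Max error for round-to-nearest is LSB/2 = 175 µV.

175 µV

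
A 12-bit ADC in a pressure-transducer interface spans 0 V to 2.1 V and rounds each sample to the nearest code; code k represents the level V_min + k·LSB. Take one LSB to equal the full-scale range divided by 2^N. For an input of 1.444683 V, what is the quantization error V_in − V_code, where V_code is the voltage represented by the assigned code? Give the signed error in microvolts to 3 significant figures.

−92.4 µV

V_FS = 2.1 V. LSB = 2.1 V / 2^12 ≈ 0.5127 mV.
Position in LSBs: (1.444683 − (0)) × 4096/2.1 = 2817.8198; rounding gives k = 2818.
V_code = V_min + k × range/2^12 = 0 + 2818 × 2.1/4096 = 1.444775391 V.
V_in − V_code = 1.444683 − (1.444775391) = −92.4 µV.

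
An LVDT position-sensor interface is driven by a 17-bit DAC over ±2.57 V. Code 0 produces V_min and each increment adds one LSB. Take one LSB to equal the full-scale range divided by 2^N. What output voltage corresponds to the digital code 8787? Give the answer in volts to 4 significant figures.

The full-scale span is 2.57 − (-2.57) = 5.14 V. LSB = 5.14 V / 2^17.
Output = V_min + (8787/131072) × range = -2.57 + 0.0670395 × 5.14 V
      = -2.57 + 0.344583 = -2.22542 V.

-2.225 V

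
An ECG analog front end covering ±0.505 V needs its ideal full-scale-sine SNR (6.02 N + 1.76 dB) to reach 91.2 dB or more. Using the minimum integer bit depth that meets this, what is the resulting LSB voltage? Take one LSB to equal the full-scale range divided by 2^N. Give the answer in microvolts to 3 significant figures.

Full-scale range = 0.505 V − (-0.505 V) = 1.01 V.
N ≥ (91.2 − 1.76)/6.02 = 14.857 → N_min = 15.
Step size = 1.01/32768 V = 30.8 µV.

30.8 µV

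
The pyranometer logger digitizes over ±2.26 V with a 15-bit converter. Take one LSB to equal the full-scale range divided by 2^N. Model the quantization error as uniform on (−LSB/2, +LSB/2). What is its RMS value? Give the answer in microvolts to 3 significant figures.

Span: 2.26 V − (-2.26 V) = 4.52 V.
LSB = 4.52 V ÷ 2^15 = 4.52/32768 V = 137.94 µV.
RMS of a uniform error over width LSB is LSB/√12 = 39.8 µV.

39.8 µV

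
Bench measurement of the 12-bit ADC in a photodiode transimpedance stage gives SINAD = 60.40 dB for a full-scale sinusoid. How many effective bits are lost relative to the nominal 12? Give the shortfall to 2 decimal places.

2.26 bits

Effective bits = (60.40 − 1.76)/6.02 = 9.7409.
12 − 9.7409 = 2.26 bits below nominal.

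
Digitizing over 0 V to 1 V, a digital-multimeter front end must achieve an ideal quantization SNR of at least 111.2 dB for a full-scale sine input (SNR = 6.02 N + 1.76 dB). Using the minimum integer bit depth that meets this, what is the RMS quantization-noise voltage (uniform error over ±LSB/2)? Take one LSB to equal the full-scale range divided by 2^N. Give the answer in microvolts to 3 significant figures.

V_FS = 1 V.
N ≥ (111.2 − 1.76)/6.02 = 18.179 → N_min = 19.
One LSB is 1 V / 524288 = 1.9073 µV.
RMS noise = LSB/√12 = 0.551 µV.

0.551 µV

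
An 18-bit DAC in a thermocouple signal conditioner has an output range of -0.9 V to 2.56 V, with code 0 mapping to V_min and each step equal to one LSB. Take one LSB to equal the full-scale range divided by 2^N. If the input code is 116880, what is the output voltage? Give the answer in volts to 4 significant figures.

0.6427 V

Span: 2.56 V − (-0.9 V) = 3.46 V. LSB = 3.46 V / 2^18.
Output = V_min + (116880/262144) × range = -0.9 + 0.445862 × 3.46 V
      = -0.9 + 1.54268 = 0.642682 V.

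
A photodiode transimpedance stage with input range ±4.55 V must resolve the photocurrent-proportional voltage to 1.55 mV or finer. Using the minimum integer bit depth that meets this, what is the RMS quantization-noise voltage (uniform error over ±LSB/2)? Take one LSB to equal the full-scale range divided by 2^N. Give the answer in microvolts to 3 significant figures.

Span: 4.55 V − (-4.55 V) = 9.1 V.
Levels needed ≥ 9.1/1.55 mV = 5871. 2^13 = 8192 suffices, so N_min = 13.
LSB = 9.1 V ÷ 2^13 = 9.1/8192 V = 1.1108 mV.
V_rms = LSB/√12 = 321 µV.

321 µV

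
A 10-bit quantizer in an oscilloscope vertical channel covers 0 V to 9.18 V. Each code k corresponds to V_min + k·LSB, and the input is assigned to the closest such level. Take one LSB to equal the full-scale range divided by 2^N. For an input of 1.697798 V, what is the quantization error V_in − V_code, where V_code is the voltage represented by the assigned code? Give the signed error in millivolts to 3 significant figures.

+3.44 mV

V_FS = 9.18 V. LSB = 9.18 V / 2^10 ≈ 8.965 mV.
Position in LSBs: (1.697798 − (0)) × 1024/9.18 = 189.3840; rounding gives k = 189.
V_code = V_min + k × range/2^10 = 0 + 189 × 9.18/1024 = 1.694355469 V.
Error = V_in − V_code = 1.697798 − (1.694355469) = +3.44 mV.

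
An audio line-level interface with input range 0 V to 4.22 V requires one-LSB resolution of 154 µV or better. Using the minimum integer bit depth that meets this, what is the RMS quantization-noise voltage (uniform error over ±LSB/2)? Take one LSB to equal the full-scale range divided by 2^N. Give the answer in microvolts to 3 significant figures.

37.2 µV

Full-scale range = 4.22 V.
Levels needed ≥ 4.22/154 µV = 27400. 2^15 = 32768 suffices, so N_min = 15.
Step size = 4.22/32768 V = 128.78 µV.
V_rms = LSB/√12 = 37.2 µV.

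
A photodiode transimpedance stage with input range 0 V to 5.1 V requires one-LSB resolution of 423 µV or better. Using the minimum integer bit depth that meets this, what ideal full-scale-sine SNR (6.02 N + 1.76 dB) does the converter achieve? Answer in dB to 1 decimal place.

86.0 dB

Span = 5.1 V.
Levels needed ≥ 5.1/423 µV = 12060. 2^14 = 16384 suffices, so N_min = 14.
6.02(14) + 1.76 = 86.04 dB.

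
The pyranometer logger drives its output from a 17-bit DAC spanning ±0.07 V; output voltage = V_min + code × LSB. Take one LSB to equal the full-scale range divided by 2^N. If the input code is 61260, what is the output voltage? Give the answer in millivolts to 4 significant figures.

Range = 0.07 − (-0.07) = 0.14 V. LSB = 0.14 V / 2^17.
V_out = V_min + code × LSB = -0.07 V + 61260 × 0.14 V / 131072
      = -0.07 V + 0.0654327 V = -0.00456726 V.

-4.567 mV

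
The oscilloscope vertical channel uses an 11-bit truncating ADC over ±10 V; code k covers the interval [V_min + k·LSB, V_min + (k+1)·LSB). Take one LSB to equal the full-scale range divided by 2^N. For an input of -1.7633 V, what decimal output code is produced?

The full-scale span is 10 − (-10) = 20 V. LSB = 20 V / 2^11 ≈ 9.766 mV.
code = ⌊(V_in − V_min)/LSB⌋ = ⌊(V_in − V_min) × 2^11 / range⌋
     = ⌊(-1.7633 − (-10)) × 2048 / 20⌋ = ⌊8.2367 × 2048/20⌋
     = ⌊843.438⌋ = 843.

843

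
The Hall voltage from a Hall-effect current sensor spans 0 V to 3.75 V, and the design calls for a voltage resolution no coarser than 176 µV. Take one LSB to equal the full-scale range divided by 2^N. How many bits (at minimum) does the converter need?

V_FS = 3.75 V.
3.75 V / 176 µV = 21310. Since 2^14 = 16384 and 2^15 = 32768, N = 15.

15 bits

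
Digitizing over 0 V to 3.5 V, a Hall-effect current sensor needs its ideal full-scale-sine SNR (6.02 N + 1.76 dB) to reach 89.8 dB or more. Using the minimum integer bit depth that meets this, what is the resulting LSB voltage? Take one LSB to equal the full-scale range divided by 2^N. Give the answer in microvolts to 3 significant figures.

107 µV

Full-scale range = 3.5 V.
N ≥ (89.8 − 1.76)/6.02 = 14.625 → N_min = 15.
Step size = 3.5/32768 V = 107 µV.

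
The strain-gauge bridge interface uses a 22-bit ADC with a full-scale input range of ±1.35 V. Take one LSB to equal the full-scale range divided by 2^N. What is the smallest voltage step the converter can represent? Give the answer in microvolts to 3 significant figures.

Span: 1.35 V − (-1.35 V) = 2.7 V.
Number of codes = 2^22 = 4194304.
One LSB is 2.7 V / 4194304 = 0.644 µV.

0.644 µV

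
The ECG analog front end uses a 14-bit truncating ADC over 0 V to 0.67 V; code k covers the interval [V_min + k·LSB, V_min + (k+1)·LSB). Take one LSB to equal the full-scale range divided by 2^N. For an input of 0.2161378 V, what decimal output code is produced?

5285

Full-scale range = 0.67 V. LSB = 0.67 V / 2^14 ≈ 40.89 µV.
(V_in − V_min) × 2^14/range = (0.2161378 − (0)) × 16384/0.67 = 5285.376.
Floor → code = 5285.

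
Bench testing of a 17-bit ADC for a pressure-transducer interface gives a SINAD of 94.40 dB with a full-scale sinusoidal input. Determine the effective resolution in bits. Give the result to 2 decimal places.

15.39 bits

ENOB = (94.40 − 1.76)/6.02 = 15.3887 bits.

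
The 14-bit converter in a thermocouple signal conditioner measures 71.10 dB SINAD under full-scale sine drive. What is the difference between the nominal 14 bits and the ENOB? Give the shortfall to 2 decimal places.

N_eff = (71.10 − 1.76)/6.02 = 11.5183 bits.
Shortfall = 14 − 11.5183 = 2.4817 bits.

2.48 bits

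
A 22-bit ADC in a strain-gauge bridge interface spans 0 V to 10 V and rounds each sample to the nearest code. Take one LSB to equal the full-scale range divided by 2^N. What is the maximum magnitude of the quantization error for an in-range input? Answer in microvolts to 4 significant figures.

Range is 10 V.
Step size = 10/4194304 V = 2.38419 µV.
A rounding quantizer has |error| ≤ LSB/2 = 1.192 µV.

1.192 µV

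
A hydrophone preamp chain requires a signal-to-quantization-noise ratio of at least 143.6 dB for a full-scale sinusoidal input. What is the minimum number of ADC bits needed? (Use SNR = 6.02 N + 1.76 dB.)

24 bits

Required N = ⌈(143.6 − 1.76)/6.02⌉ = ⌈23.561⌉ = 24.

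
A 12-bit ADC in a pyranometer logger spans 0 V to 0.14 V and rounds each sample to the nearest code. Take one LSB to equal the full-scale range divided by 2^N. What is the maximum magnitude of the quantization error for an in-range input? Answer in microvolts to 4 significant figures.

Full-scale range = 0.14 V.
Step size = 0.14/4096 V = 34.1797 µV.
|e|_max = LSB/2 = 17.09 µV.

17.09 µV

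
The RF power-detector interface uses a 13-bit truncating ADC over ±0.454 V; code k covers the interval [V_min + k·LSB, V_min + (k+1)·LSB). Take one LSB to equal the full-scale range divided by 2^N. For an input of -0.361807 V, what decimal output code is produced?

Range = 0.454 − (-0.454) = 0.908 V. LSB = 0.908 V / 2^13 ≈ 110.8 µV.
(V_in − V_min) × 2^13/range = (-0.361807 − (-0.454)) × 8192/0.908 = 831.768.
Floor → code = 831.

831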